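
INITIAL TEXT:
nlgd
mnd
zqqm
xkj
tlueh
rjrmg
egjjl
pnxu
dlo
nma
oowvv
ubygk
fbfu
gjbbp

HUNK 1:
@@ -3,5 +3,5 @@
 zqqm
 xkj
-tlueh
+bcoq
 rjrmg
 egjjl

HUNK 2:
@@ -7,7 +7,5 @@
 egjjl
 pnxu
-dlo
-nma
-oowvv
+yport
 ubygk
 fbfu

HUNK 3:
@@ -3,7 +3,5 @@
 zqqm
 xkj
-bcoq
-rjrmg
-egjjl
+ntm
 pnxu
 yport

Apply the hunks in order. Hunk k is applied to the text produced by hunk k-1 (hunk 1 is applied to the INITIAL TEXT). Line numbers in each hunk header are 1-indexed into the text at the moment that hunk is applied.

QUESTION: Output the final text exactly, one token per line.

Hunk 1: at line 3 remove [tlueh] add [bcoq] -> 14 lines: nlgd mnd zqqm xkj bcoq rjrmg egjjl pnxu dlo nma oowvv ubygk fbfu gjbbp
Hunk 2: at line 7 remove [dlo,nma,oowvv] add [yport] -> 12 lines: nlgd mnd zqqm xkj bcoq rjrmg egjjl pnxu yport ubygk fbfu gjbbp
Hunk 3: at line 3 remove [bcoq,rjrmg,egjjl] add [ntm] -> 10 lines: nlgd mnd zqqm xkj ntm pnxu yport ubygk fbfu gjbbp

Answer: nlgd
mnd
zqqm
xkj
ntm
pnxu
yport
ubygk
fbfu
gjbbp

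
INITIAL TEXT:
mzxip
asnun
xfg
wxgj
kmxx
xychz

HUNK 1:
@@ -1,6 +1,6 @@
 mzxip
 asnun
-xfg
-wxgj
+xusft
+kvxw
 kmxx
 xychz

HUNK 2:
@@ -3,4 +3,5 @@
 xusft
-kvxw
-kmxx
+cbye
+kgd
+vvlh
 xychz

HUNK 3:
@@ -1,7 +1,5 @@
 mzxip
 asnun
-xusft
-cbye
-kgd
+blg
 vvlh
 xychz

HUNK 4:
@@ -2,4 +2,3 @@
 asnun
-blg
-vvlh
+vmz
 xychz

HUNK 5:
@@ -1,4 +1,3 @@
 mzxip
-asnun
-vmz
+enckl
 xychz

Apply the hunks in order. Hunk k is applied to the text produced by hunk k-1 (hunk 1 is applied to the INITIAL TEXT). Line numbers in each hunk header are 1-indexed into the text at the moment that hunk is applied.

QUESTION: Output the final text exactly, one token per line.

Hunk 1: at line 1 remove [xfg,wxgj] add [xusft,kvxw] -> 6 lines: mzxip asnun xusft kvxw kmxx xychz
Hunk 2: at line 3 remove [kvxw,kmxx] add [cbye,kgd,vvlh] -> 7 lines: mzxip asnun xusft cbye kgd vvlh xychz
Hunk 3: at line 1 remove [xusft,cbye,kgd] add [blg] -> 5 lines: mzxip asnun blg vvlh xychz
Hunk 4: at line 2 remove [blg,vvlh] add [vmz] -> 4 lines: mzxip asnun vmz xychz
Hunk 5: at line 1 remove [asnun,vmz] add [enckl] -> 3 lines: mzxip enckl xychz

Answer: mzxip
enckl
xychz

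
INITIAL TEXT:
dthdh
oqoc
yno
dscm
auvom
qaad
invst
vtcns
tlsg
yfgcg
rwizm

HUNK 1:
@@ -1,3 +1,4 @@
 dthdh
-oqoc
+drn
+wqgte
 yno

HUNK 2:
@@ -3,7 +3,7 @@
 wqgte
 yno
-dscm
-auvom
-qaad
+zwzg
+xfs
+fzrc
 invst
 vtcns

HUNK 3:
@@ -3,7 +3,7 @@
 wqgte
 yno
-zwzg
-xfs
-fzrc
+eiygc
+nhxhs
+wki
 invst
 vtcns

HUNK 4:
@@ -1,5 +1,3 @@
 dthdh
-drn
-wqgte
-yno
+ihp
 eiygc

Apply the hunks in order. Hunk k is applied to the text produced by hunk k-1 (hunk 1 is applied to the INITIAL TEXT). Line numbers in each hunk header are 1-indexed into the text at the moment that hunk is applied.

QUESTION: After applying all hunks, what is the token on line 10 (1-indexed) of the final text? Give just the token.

Answer: rwizm

Derivation:
Hunk 1: at line 1 remove [oqoc] add [drn,wqgte] -> 12 lines: dthdh drn wqgte yno dscm auvom qaad invst vtcns tlsg yfgcg rwizm
Hunk 2: at line 3 remove [dscm,auvom,qaad] add [zwzg,xfs,fzrc] -> 12 lines: dthdh drn wqgte yno zwzg xfs fzrc invst vtcns tlsg yfgcg rwizm
Hunk 3: at line 3 remove [zwzg,xfs,fzrc] add [eiygc,nhxhs,wki] -> 12 lines: dthdh drn wqgte yno eiygc nhxhs wki invst vtcns tlsg yfgcg rwizm
Hunk 4: at line 1 remove [drn,wqgte,yno] add [ihp] -> 10 lines: dthdh ihp eiygc nhxhs wki invst vtcns tlsg yfgcg rwizm
Final line 10: rwizm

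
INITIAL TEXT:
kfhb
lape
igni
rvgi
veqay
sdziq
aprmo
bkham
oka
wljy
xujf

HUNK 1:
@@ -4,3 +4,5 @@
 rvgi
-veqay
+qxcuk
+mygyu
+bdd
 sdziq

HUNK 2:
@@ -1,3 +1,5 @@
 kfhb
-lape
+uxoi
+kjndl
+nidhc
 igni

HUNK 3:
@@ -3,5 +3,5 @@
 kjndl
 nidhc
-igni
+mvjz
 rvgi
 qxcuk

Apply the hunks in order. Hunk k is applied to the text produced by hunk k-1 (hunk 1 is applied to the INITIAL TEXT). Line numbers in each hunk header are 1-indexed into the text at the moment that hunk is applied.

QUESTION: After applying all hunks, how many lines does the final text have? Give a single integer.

Answer: 15

Derivation:
Hunk 1: at line 4 remove [veqay] add [qxcuk,mygyu,bdd] -> 13 lines: kfhb lape igni rvgi qxcuk mygyu bdd sdziq aprmo bkham oka wljy xujf
Hunk 2: at line 1 remove [lape] add [uxoi,kjndl,nidhc] -> 15 lines: kfhb uxoi kjndl nidhc igni rvgi qxcuk mygyu bdd sdziq aprmo bkham oka wljy xujf
Hunk 3: at line 3 remove [igni] add [mvjz] -> 15 lines: kfhb uxoi kjndl nidhc mvjz rvgi qxcuk mygyu bdd sdziq aprmo bkham oka wljy xujf
Final line count: 15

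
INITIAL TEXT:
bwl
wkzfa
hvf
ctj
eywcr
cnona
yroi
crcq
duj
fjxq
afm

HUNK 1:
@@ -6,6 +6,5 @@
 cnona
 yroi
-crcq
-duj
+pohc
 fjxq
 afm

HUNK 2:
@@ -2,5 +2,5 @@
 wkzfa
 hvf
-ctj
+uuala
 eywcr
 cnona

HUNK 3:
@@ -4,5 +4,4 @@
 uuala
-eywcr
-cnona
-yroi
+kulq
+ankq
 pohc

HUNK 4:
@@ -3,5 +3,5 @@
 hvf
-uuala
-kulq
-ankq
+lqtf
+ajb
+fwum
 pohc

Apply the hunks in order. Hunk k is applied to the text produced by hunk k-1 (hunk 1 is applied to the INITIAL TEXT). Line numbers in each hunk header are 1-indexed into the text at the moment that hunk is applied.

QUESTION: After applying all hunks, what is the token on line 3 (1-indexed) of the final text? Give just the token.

Hunk 1: at line 6 remove [crcq,duj] add [pohc] -> 10 lines: bwl wkzfa hvf ctj eywcr cnona yroi pohc fjxq afm
Hunk 2: at line 2 remove [ctj] add [uuala] -> 10 lines: bwl wkzfa hvf uuala eywcr cnona yroi pohc fjxq afm
Hunk 3: at line 4 remove [eywcr,cnona,yroi] add [kulq,ankq] -> 9 lines: bwl wkzfa hvf uuala kulq ankq pohc fjxq afm
Hunk 4: at line 3 remove [uuala,kulq,ankq] add [lqtf,ajb,fwum] -> 9 lines: bwl wkzfa hvf lqtf ajb fwum pohc fjxq afm
Final line 3: hvf

Answer: hvf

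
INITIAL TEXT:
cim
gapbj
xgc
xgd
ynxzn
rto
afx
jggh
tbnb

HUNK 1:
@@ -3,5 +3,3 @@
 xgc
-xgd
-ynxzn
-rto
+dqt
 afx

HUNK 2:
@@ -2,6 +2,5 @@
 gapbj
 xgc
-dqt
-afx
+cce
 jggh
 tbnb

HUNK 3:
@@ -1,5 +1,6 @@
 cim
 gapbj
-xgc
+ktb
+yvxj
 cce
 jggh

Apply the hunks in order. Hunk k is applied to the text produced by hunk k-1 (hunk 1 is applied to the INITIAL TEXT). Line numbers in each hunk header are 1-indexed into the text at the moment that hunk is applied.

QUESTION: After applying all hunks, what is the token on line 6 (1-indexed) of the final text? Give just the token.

Hunk 1: at line 3 remove [xgd,ynxzn,rto] add [dqt] -> 7 lines: cim gapbj xgc dqt afx jggh tbnb
Hunk 2: at line 2 remove [dqt,afx] add [cce] -> 6 lines: cim gapbj xgc cce jggh tbnb
Hunk 3: at line 1 remove [xgc] add [ktb,yvxj] -> 7 lines: cim gapbj ktb yvxj cce jggh tbnb
Final line 6: jggh

Answer: jggh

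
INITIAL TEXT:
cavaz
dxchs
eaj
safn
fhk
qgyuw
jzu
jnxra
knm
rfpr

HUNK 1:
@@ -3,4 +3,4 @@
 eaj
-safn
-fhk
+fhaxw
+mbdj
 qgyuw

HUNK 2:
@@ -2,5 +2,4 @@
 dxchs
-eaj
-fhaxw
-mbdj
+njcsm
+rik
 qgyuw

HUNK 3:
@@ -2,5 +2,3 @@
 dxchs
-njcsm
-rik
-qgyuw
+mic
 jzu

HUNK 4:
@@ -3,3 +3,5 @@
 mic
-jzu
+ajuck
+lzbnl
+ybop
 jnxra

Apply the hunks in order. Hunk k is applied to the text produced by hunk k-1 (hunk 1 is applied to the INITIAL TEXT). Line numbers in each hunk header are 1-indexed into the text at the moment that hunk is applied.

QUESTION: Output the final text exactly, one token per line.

Hunk 1: at line 3 remove [safn,fhk] add [fhaxw,mbdj] -> 10 lines: cavaz dxchs eaj fhaxw mbdj qgyuw jzu jnxra knm rfpr
Hunk 2: at line 2 remove [eaj,fhaxw,mbdj] add [njcsm,rik] -> 9 lines: cavaz dxchs njcsm rik qgyuw jzu jnxra knm rfpr
Hunk 3: at line 2 remove [njcsm,rik,qgyuw] add [mic] -> 7 lines: cavaz dxchs mic jzu jnxra knm rfpr
Hunk 4: at line 3 remove [jzu] add [ajuck,lzbnl,ybop] -> 9 lines: cavaz dxchs mic ajuck lzbnl ybop jnxra knm rfpr

Answer: cavaz
dxchs
mic
ajuck
lzbnl
ybop
jnxra
knm
rfpr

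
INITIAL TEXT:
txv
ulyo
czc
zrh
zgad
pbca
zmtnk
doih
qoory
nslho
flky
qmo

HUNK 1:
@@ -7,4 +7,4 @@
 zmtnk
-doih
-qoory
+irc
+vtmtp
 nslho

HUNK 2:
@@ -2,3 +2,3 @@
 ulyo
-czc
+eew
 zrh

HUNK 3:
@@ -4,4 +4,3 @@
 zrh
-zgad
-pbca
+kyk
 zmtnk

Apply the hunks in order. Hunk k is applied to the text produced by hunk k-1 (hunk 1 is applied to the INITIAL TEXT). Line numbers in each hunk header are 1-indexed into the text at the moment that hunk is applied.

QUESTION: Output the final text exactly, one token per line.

Hunk 1: at line 7 remove [doih,qoory] add [irc,vtmtp] -> 12 lines: txv ulyo czc zrh zgad pbca zmtnk irc vtmtp nslho flky qmo
Hunk 2: at line 2 remove [czc] add [eew] -> 12 lines: txv ulyo eew zrh zgad pbca zmtnk irc vtmtp nslho flky qmo
Hunk 3: at line 4 remove [zgad,pbca] add [kyk] -> 11 lines: txv ulyo eew zrh kyk zmtnk irc vtmtp nslho flky qmo

Answer: txv
ulyo
eew
zrh
kyk
zmtnk
irc
vtmtp
nslho
flky
qmo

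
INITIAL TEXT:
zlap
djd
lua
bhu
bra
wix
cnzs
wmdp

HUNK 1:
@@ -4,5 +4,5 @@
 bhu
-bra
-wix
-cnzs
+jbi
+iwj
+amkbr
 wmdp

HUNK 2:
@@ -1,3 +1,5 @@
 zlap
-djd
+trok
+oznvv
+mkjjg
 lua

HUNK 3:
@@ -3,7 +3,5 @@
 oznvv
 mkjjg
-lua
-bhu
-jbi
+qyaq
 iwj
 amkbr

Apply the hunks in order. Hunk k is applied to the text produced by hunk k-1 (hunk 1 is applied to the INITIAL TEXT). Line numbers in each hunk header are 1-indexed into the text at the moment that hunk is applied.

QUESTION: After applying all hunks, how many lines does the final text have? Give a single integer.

Hunk 1: at line 4 remove [bra,wix,cnzs] add [jbi,iwj,amkbr] -> 8 lines: zlap djd lua bhu jbi iwj amkbr wmdp
Hunk 2: at line 1 remove [djd] add [trok,oznvv,mkjjg] -> 10 lines: zlap trok oznvv mkjjg lua bhu jbi iwj amkbr wmdp
Hunk 3: at line 3 remove [lua,bhu,jbi] add [qyaq] -> 8 lines: zlap trok oznvv mkjjg qyaq iwj amkbr wmdp
Final line count: 8

Answer: 8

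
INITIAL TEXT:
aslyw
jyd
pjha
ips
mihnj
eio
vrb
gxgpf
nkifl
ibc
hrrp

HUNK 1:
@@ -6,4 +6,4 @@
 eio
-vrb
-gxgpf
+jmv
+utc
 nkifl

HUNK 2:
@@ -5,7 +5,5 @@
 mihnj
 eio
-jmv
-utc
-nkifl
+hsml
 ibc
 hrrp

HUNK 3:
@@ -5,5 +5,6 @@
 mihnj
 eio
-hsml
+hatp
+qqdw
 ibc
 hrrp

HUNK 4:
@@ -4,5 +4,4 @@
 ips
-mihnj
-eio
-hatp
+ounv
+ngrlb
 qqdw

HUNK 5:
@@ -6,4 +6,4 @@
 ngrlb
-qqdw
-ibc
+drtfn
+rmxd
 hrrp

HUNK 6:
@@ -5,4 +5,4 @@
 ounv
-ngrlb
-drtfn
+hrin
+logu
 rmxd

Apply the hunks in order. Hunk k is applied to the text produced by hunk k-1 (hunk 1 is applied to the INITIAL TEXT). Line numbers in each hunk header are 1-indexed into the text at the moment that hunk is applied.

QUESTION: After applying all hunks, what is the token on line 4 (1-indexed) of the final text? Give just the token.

Hunk 1: at line 6 remove [vrb,gxgpf] add [jmv,utc] -> 11 lines: aslyw jyd pjha ips mihnj eio jmv utc nkifl ibc hrrp
Hunk 2: at line 5 remove [jmv,utc,nkifl] add [hsml] -> 9 lines: aslyw jyd pjha ips mihnj eio hsml ibc hrrp
Hunk 3: at line 5 remove [hsml] add [hatp,qqdw] -> 10 lines: aslyw jyd pjha ips mihnj eio hatp qqdw ibc hrrp
Hunk 4: at line 4 remove [mihnj,eio,hatp] add [ounv,ngrlb] -> 9 lines: aslyw jyd pjha ips ounv ngrlb qqdw ibc hrrp
Hunk 5: at line 6 remove [qqdw,ibc] add [drtfn,rmxd] -> 9 lines: aslyw jyd pjha ips ounv ngrlb drtfn rmxd hrrp
Hunk 6: at line 5 remove [ngrlb,drtfn] add [hrin,logu] -> 9 lines: aslyw jyd pjha ips ounv hrin logu rmxd hrrp
Final line 4: ips

Answer: ips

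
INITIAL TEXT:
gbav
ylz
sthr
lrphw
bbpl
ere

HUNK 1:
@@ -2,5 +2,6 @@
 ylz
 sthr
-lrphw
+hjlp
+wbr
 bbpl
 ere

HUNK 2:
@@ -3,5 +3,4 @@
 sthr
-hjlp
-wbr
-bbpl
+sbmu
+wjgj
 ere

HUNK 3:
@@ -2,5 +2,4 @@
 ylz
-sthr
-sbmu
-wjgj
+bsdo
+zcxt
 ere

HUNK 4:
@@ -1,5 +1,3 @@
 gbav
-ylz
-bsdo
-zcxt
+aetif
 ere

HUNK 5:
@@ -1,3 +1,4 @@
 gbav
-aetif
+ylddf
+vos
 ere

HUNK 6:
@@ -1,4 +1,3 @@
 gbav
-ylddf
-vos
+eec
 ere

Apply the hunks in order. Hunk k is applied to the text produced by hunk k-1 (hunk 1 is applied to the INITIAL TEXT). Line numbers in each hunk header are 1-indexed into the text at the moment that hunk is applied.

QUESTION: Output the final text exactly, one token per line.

Answer: gbav
eec
ere

Derivation:
Hunk 1: at line 2 remove [lrphw] add [hjlp,wbr] -> 7 lines: gbav ylz sthr hjlp wbr bbpl ere
Hunk 2: at line 3 remove [hjlp,wbr,bbpl] add [sbmu,wjgj] -> 6 lines: gbav ylz sthr sbmu wjgj ere
Hunk 3: at line 2 remove [sthr,sbmu,wjgj] add [bsdo,zcxt] -> 5 lines: gbav ylz bsdo zcxt ere
Hunk 4: at line 1 remove [ylz,bsdo,zcxt] add [aetif] -> 3 lines: gbav aetif ere
Hunk 5: at line 1 remove [aetif] add [ylddf,vos] -> 4 lines: gbav ylddf vos ere
Hunk 6: at line 1 remove [ylddf,vos] add [eec] -> 3 lines: gbav eec ere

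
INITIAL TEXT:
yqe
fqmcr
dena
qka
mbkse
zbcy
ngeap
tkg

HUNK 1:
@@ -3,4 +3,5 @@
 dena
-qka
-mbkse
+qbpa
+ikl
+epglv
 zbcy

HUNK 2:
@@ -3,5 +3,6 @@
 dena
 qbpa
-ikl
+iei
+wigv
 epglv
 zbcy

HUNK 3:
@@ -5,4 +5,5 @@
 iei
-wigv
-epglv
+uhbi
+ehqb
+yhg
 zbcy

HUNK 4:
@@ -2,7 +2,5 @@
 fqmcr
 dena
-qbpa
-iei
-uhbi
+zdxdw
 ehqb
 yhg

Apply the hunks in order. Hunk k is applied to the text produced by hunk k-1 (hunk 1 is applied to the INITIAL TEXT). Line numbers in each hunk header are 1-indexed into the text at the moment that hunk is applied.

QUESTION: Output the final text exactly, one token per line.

Hunk 1: at line 3 remove [qka,mbkse] add [qbpa,ikl,epglv] -> 9 lines: yqe fqmcr dena qbpa ikl epglv zbcy ngeap tkg
Hunk 2: at line 3 remove [ikl] add [iei,wigv] -> 10 lines: yqe fqmcr dena qbpa iei wigv epglv zbcy ngeap tkg
Hunk 3: at line 5 remove [wigv,epglv] add [uhbi,ehqb,yhg] -> 11 lines: yqe fqmcr dena qbpa iei uhbi ehqb yhg zbcy ngeap tkg
Hunk 4: at line 2 remove [qbpa,iei,uhbi] add [zdxdw] -> 9 lines: yqe fqmcr dena zdxdw ehqb yhg zbcy ngeap tkg

Answer: yqe
fqmcr
dena
zdxdw
ehqb
yhg
zbcy
ngeap
tkg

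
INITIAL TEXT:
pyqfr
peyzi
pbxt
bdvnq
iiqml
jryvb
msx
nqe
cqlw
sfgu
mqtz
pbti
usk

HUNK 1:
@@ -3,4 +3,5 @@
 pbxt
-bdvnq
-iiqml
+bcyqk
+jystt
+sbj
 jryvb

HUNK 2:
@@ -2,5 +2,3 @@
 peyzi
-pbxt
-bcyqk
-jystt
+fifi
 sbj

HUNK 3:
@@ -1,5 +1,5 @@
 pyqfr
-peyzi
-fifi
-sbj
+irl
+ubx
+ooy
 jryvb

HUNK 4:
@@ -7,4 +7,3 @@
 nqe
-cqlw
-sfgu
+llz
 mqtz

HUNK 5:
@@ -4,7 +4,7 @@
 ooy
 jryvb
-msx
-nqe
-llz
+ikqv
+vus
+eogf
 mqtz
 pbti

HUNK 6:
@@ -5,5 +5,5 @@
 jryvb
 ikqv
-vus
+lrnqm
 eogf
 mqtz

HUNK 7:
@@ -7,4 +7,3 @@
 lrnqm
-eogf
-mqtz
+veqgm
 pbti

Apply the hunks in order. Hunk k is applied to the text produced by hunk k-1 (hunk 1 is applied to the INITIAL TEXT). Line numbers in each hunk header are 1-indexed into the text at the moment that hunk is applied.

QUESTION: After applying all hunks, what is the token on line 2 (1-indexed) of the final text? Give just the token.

Hunk 1: at line 3 remove [bdvnq,iiqml] add [bcyqk,jystt,sbj] -> 14 lines: pyqfr peyzi pbxt bcyqk jystt sbj jryvb msx nqe cqlw sfgu mqtz pbti usk
Hunk 2: at line 2 remove [pbxt,bcyqk,jystt] add [fifi] -> 12 lines: pyqfr peyzi fifi sbj jryvb msx nqe cqlw sfgu mqtz pbti usk
Hunk 3: at line 1 remove [peyzi,fifi,sbj] add [irl,ubx,ooy] -> 12 lines: pyqfr irl ubx ooy jryvb msx nqe cqlw sfgu mqtz pbti usk
Hunk 4: at line 7 remove [cqlw,sfgu] add [llz] -> 11 lines: pyqfr irl ubx ooy jryvb msx nqe llz mqtz pbti usk
Hunk 5: at line 4 remove [msx,nqe,llz] add [ikqv,vus,eogf] -> 11 lines: pyqfr irl ubx ooy jryvb ikqv vus eogf mqtz pbti usk
Hunk 6: at line 5 remove [vus] add [lrnqm] -> 11 lines: pyqfr irl ubx ooy jryvb ikqv lrnqm eogf mqtz pbti usk
Hunk 7: at line 7 remove [eogf,mqtz] add [veqgm] -> 10 lines: pyqfr irl ubx ooy jryvb ikqv lrnqm veqgm pbti usk
Final line 2: irl

Answer: irl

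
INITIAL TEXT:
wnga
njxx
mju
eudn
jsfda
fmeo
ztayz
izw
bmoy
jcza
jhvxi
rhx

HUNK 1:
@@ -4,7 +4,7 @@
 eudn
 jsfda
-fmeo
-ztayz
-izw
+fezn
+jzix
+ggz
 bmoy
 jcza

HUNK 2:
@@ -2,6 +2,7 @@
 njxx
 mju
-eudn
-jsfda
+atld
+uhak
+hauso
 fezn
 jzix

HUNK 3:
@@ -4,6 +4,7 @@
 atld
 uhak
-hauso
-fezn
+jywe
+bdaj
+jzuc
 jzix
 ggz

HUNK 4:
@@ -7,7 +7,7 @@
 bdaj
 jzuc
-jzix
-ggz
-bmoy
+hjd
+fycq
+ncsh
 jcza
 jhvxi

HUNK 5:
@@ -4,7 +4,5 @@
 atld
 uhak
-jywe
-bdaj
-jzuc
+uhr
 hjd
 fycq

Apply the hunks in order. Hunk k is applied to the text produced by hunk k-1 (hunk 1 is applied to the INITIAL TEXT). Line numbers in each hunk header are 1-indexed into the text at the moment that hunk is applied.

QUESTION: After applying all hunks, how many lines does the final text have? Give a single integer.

Hunk 1: at line 4 remove [fmeo,ztayz,izw] add [fezn,jzix,ggz] -> 12 lines: wnga njxx mju eudn jsfda fezn jzix ggz bmoy jcza jhvxi rhx
Hunk 2: at line 2 remove [eudn,jsfda] add [atld,uhak,hauso] -> 13 lines: wnga njxx mju atld uhak hauso fezn jzix ggz bmoy jcza jhvxi rhx
Hunk 3: at line 4 remove [hauso,fezn] add [jywe,bdaj,jzuc] -> 14 lines: wnga njxx mju atld uhak jywe bdaj jzuc jzix ggz bmoy jcza jhvxi rhx
Hunk 4: at line 7 remove [jzix,ggz,bmoy] add [hjd,fycq,ncsh] -> 14 lines: wnga njxx mju atld uhak jywe bdaj jzuc hjd fycq ncsh jcza jhvxi rhx
Hunk 5: at line 4 remove [jywe,bdaj,jzuc] add [uhr] -> 12 lines: wnga njxx mju atld uhak uhr hjd fycq ncsh jcza jhvxi rhx
Final line count: 12

Answer: 12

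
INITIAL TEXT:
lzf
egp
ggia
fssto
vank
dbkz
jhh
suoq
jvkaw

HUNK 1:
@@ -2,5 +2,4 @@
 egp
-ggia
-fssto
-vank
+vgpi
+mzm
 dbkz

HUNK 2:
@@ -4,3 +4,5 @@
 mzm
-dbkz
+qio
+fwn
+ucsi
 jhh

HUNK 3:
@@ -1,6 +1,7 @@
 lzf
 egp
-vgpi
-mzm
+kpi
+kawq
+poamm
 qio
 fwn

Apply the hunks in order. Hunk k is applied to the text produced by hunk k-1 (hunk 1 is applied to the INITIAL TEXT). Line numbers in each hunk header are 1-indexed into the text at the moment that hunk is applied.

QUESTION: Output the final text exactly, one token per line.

Hunk 1: at line 2 remove [ggia,fssto,vank] add [vgpi,mzm] -> 8 lines: lzf egp vgpi mzm dbkz jhh suoq jvkaw
Hunk 2: at line 4 remove [dbkz] add [qio,fwn,ucsi] -> 10 lines: lzf egp vgpi mzm qio fwn ucsi jhh suoq jvkaw
Hunk 3: at line 1 remove [vgpi,mzm] add [kpi,kawq,poamm] -> 11 lines: lzf egp kpi kawq poamm qio fwn ucsi jhh suoq jvkaw

Answer: lzf
egp
kpi
kawq
poamm
qio
fwn
ucsi
jhh
suoq
jvkaw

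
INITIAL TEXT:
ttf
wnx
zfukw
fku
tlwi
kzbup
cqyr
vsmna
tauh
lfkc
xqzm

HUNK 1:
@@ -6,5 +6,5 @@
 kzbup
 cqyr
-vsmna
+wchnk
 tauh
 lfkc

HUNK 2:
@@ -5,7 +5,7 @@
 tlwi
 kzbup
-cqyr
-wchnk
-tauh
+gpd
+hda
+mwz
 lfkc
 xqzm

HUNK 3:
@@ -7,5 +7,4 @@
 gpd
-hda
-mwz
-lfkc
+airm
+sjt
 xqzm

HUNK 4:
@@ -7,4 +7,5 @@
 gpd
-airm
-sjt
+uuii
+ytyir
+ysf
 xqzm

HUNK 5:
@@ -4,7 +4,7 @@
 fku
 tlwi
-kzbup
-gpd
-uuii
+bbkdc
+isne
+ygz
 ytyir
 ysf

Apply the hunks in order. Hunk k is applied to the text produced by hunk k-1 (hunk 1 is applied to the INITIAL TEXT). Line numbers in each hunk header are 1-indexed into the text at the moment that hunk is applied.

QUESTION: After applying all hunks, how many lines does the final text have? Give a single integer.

Answer: 11

Derivation:
Hunk 1: at line 6 remove [vsmna] add [wchnk] -> 11 lines: ttf wnx zfukw fku tlwi kzbup cqyr wchnk tauh lfkc xqzm
Hunk 2: at line 5 remove [cqyr,wchnk,tauh] add [gpd,hda,mwz] -> 11 lines: ttf wnx zfukw fku tlwi kzbup gpd hda mwz lfkc xqzm
Hunk 3: at line 7 remove [hda,mwz,lfkc] add [airm,sjt] -> 10 lines: ttf wnx zfukw fku tlwi kzbup gpd airm sjt xqzm
Hunk 4: at line 7 remove [airm,sjt] add [uuii,ytyir,ysf] -> 11 lines: ttf wnx zfukw fku tlwi kzbup gpd uuii ytyir ysf xqzm
Hunk 5: at line 4 remove [kzbup,gpd,uuii] add [bbkdc,isne,ygz] -> 11 lines: ttf wnx zfukw fku tlwi bbkdc isne ygz ytyir ysf xqzm
Final line count: 11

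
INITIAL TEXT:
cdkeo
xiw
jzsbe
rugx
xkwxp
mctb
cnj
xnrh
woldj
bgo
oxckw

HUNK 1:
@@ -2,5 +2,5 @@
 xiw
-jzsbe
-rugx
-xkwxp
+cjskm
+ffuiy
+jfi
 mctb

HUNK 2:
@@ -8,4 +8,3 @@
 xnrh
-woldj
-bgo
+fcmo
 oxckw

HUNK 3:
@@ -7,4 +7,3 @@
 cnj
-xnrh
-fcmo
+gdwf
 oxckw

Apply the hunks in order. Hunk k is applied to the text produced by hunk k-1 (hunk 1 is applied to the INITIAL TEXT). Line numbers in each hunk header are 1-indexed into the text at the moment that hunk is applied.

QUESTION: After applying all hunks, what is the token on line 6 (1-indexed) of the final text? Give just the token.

Answer: mctb

Derivation:
Hunk 1: at line 2 remove [jzsbe,rugx,xkwxp] add [cjskm,ffuiy,jfi] -> 11 lines: cdkeo xiw cjskm ffuiy jfi mctb cnj xnrh woldj bgo oxckw
Hunk 2: at line 8 remove [woldj,bgo] add [fcmo] -> 10 lines: cdkeo xiw cjskm ffuiy jfi mctb cnj xnrh fcmo oxckw
Hunk 3: at line 7 remove [xnrh,fcmo] add [gdwf] -> 9 lines: cdkeo xiw cjskm ffuiy jfi mctb cnj gdwf oxckw
Final line 6: mctb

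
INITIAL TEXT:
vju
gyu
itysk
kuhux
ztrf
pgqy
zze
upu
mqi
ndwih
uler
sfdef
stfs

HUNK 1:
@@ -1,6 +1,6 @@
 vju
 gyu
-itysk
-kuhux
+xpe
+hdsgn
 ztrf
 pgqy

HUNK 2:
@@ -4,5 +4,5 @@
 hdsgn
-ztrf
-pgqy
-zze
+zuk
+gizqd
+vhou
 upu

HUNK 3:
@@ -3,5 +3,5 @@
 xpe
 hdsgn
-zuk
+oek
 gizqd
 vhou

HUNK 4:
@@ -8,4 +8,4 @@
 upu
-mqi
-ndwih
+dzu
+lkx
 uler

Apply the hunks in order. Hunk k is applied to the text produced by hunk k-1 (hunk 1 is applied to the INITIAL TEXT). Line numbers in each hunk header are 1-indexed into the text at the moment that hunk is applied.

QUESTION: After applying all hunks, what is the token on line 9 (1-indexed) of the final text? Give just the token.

Answer: dzu

Derivation:
Hunk 1: at line 1 remove [itysk,kuhux] add [xpe,hdsgn] -> 13 lines: vju gyu xpe hdsgn ztrf pgqy zze upu mqi ndwih uler sfdef stfs
Hunk 2: at line 4 remove [ztrf,pgqy,zze] add [zuk,gizqd,vhou] -> 13 lines: vju gyu xpe hdsgn zuk gizqd vhou upu mqi ndwih uler sfdef stfs
Hunk 3: at line 3 remove [zuk] add [oek] -> 13 lines: vju gyu xpe hdsgn oek gizqd vhou upu mqi ndwih uler sfdef stfs
Hunk 4: at line 8 remove [mqi,ndwih] add [dzu,lkx] -> 13 lines: vju gyu xpe hdsgn oek gizqd vhou upu dzu lkx uler sfdef stfs
Final line 9: dzu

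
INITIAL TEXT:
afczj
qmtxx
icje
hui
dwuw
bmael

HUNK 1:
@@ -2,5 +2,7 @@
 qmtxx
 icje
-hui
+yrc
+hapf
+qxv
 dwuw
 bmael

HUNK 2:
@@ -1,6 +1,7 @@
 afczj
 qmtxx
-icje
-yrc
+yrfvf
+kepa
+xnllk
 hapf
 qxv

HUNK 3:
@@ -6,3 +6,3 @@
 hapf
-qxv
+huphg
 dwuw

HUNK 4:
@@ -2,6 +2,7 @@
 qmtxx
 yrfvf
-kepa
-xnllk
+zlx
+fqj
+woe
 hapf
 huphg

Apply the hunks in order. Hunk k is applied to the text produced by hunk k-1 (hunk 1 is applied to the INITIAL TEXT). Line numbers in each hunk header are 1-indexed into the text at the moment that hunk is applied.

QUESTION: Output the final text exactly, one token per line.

Hunk 1: at line 2 remove [hui] add [yrc,hapf,qxv] -> 8 lines: afczj qmtxx icje yrc hapf qxv dwuw bmael
Hunk 2: at line 1 remove [icje,yrc] add [yrfvf,kepa,xnllk] -> 9 lines: afczj qmtxx yrfvf kepa xnllk hapf qxv dwuw bmael
Hunk 3: at line 6 remove [qxv] add [huphg] -> 9 lines: afczj qmtxx yrfvf kepa xnllk hapf huphg dwuw bmael
Hunk 4: at line 2 remove [kepa,xnllk] add [zlx,fqj,woe] -> 10 lines: afczj qmtxx yrfvf zlx fqj woe hapf huphg dwuw bmael

Answer: afczj
qmtxx
yrfvf
zlx
fqj
woe
hapf
huphg
dwuw
bmael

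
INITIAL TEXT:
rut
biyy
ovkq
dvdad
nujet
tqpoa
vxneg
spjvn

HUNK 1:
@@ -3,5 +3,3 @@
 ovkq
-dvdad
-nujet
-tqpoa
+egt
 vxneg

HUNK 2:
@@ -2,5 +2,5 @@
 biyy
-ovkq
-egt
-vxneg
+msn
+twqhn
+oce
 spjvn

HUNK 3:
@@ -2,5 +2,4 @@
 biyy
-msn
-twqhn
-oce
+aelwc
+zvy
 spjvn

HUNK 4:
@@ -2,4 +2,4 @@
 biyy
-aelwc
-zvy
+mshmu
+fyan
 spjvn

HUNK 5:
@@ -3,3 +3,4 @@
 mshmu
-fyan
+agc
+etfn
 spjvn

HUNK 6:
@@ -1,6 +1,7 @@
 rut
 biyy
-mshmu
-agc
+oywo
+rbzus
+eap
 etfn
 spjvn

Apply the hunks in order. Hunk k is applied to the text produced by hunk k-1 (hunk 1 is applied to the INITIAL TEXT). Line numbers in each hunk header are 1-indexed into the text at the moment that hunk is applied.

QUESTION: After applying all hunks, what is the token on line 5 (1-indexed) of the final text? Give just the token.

Answer: eap

Derivation:
Hunk 1: at line 3 remove [dvdad,nujet,tqpoa] add [egt] -> 6 lines: rut biyy ovkq egt vxneg spjvn
Hunk 2: at line 2 remove [ovkq,egt,vxneg] add [msn,twqhn,oce] -> 6 lines: rut biyy msn twqhn oce spjvn
Hunk 3: at line 2 remove [msn,twqhn,oce] add [aelwc,zvy] -> 5 lines: rut biyy aelwc zvy spjvn
Hunk 4: at line 2 remove [aelwc,zvy] add [mshmu,fyan] -> 5 lines: rut biyy mshmu fyan spjvn
Hunk 5: at line 3 remove [fyan] add [agc,etfn] -> 6 lines: rut biyy mshmu agc etfn spjvn
Hunk 6: at line 1 remove [mshmu,agc] add [oywo,rbzus,eap] -> 7 lines: rut biyy oywo rbzus eap etfn spjvn
Final line 5: eap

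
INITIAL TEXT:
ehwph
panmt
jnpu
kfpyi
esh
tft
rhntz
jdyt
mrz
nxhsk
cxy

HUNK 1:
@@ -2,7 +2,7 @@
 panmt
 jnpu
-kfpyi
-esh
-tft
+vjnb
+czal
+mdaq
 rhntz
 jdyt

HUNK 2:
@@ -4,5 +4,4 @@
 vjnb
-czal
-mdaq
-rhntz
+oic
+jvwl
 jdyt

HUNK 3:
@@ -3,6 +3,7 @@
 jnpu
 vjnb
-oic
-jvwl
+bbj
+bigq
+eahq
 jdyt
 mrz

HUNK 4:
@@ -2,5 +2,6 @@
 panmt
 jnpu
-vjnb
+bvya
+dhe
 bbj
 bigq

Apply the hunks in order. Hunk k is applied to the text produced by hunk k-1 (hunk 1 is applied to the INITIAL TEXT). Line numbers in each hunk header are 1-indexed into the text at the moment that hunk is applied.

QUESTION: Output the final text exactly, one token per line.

Answer: ehwph
panmt
jnpu
bvya
dhe
bbj
bigq
eahq
jdyt
mrz
nxhsk
cxy

Derivation:
Hunk 1: at line 2 remove [kfpyi,esh,tft] add [vjnb,czal,mdaq] -> 11 lines: ehwph panmt jnpu vjnb czal mdaq rhntz jdyt mrz nxhsk cxy
Hunk 2: at line 4 remove [czal,mdaq,rhntz] add [oic,jvwl] -> 10 lines: ehwph panmt jnpu vjnb oic jvwl jdyt mrz nxhsk cxy
Hunk 3: at line 3 remove [oic,jvwl] add [bbj,bigq,eahq] -> 11 lines: ehwph panmt jnpu vjnb bbj bigq eahq jdyt mrz nxhsk cxy
Hunk 4: at line 2 remove [vjnb] add [bvya,dhe] -> 12 lines: ehwph panmt jnpu bvya dhe bbj bigq eahq jdyt mrz nxhsk cxy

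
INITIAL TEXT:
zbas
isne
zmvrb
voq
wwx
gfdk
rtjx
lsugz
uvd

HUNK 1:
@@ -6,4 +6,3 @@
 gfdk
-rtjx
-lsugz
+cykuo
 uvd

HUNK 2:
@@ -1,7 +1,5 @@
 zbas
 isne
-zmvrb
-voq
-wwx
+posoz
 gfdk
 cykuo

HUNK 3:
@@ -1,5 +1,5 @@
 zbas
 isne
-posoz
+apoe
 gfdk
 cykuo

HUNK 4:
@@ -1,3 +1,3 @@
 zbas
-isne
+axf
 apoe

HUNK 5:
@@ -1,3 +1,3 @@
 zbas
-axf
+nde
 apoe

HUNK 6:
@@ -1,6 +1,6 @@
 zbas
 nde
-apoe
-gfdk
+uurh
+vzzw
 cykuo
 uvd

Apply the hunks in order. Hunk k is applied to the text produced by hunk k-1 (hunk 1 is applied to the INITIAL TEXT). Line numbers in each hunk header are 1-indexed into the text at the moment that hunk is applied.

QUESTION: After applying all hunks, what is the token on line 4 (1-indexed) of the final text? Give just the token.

Hunk 1: at line 6 remove [rtjx,lsugz] add [cykuo] -> 8 lines: zbas isne zmvrb voq wwx gfdk cykuo uvd
Hunk 2: at line 1 remove [zmvrb,voq,wwx] add [posoz] -> 6 lines: zbas isne posoz gfdk cykuo uvd
Hunk 3: at line 1 remove [posoz] add [apoe] -> 6 lines: zbas isne apoe gfdk cykuo uvd
Hunk 4: at line 1 remove [isne] add [axf] -> 6 lines: zbas axf apoe gfdk cykuo uvd
Hunk 5: at line 1 remove [axf] add [nde] -> 6 lines: zbas nde apoe gfdk cykuo uvd
Hunk 6: at line 1 remove [apoe,gfdk] add [uurh,vzzw] -> 6 lines: zbas nde uurh vzzw cykuo uvd
Final line 4: vzzw

Answer: vzzw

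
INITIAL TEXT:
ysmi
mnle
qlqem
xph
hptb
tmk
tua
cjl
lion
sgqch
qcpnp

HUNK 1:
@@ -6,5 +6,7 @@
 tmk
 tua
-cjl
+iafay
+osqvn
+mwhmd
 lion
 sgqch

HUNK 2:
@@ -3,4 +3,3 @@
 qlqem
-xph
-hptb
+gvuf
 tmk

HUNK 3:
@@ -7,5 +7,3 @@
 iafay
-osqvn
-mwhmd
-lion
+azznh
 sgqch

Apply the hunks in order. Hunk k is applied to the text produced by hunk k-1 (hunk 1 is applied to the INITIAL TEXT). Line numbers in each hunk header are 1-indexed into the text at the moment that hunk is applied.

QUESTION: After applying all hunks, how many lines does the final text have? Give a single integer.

Hunk 1: at line 6 remove [cjl] add [iafay,osqvn,mwhmd] -> 13 lines: ysmi mnle qlqem xph hptb tmk tua iafay osqvn mwhmd lion sgqch qcpnp
Hunk 2: at line 3 remove [xph,hptb] add [gvuf] -> 12 lines: ysmi mnle qlqem gvuf tmk tua iafay osqvn mwhmd lion sgqch qcpnp
Hunk 3: at line 7 remove [osqvn,mwhmd,lion] add [azznh] -> 10 lines: ysmi mnle qlqem gvuf tmk tua iafay azznh sgqch qcpnp
Final line count: 10

Answer: 10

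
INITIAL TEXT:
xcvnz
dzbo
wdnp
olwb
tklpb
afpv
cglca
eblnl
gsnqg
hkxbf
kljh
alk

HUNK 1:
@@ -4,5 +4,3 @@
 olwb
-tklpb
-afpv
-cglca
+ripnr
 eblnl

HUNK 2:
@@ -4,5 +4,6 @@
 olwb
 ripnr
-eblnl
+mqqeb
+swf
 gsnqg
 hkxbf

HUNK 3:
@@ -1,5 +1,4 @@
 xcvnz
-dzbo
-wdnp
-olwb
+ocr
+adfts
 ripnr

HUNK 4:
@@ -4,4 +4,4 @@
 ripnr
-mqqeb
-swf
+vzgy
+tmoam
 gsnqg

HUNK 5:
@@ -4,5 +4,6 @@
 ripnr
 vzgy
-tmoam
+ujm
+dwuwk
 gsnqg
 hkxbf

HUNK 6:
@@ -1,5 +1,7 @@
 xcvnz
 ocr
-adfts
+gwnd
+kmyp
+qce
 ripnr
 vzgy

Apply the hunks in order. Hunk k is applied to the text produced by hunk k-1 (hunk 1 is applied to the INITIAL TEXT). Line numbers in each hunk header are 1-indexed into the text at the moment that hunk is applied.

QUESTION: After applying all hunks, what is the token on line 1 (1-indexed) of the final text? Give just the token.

Hunk 1: at line 4 remove [tklpb,afpv,cglca] add [ripnr] -> 10 lines: xcvnz dzbo wdnp olwb ripnr eblnl gsnqg hkxbf kljh alk
Hunk 2: at line 4 remove [eblnl] add [mqqeb,swf] -> 11 lines: xcvnz dzbo wdnp olwb ripnr mqqeb swf gsnqg hkxbf kljh alk
Hunk 3: at line 1 remove [dzbo,wdnp,olwb] add [ocr,adfts] -> 10 lines: xcvnz ocr adfts ripnr mqqeb swf gsnqg hkxbf kljh alk
Hunk 4: at line 4 remove [mqqeb,swf] add [vzgy,tmoam] -> 10 lines: xcvnz ocr adfts ripnr vzgy tmoam gsnqg hkxbf kljh alk
Hunk 5: at line 4 remove [tmoam] add [ujm,dwuwk] -> 11 lines: xcvnz ocr adfts ripnr vzgy ujm dwuwk gsnqg hkxbf kljh alk
Hunk 6: at line 1 remove [adfts] add [gwnd,kmyp,qce] -> 13 lines: xcvnz ocr gwnd kmyp qce ripnr vzgy ujm dwuwk gsnqg hkxbf kljh alk
Final line 1: xcvnz

Answer: xcvnz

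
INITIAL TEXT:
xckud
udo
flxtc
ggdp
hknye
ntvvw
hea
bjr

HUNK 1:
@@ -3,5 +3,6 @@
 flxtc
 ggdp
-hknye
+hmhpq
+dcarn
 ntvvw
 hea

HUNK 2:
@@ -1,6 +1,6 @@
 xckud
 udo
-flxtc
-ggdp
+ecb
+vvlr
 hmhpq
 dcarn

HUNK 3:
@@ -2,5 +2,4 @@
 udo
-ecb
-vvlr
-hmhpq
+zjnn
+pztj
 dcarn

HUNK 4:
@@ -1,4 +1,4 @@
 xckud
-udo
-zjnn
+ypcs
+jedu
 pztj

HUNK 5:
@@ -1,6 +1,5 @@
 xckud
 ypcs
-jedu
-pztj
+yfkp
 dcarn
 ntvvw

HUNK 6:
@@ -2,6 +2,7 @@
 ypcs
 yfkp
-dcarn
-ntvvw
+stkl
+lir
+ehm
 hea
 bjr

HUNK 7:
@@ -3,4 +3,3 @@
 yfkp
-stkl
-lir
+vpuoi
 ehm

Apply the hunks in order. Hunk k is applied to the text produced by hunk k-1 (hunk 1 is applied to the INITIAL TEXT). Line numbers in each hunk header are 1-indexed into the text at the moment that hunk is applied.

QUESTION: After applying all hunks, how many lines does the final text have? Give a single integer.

Hunk 1: at line 3 remove [hknye] add [hmhpq,dcarn] -> 9 lines: xckud udo flxtc ggdp hmhpq dcarn ntvvw hea bjr
Hunk 2: at line 1 remove [flxtc,ggdp] add [ecb,vvlr] -> 9 lines: xckud udo ecb vvlr hmhpq dcarn ntvvw hea bjr
Hunk 3: at line 2 remove [ecb,vvlr,hmhpq] add [zjnn,pztj] -> 8 lines: xckud udo zjnn pztj dcarn ntvvw hea bjr
Hunk 4: at line 1 remove [udo,zjnn] add [ypcs,jedu] -> 8 lines: xckud ypcs jedu pztj dcarn ntvvw hea bjr
Hunk 5: at line 1 remove [jedu,pztj] add [yfkp] -> 7 lines: xckud ypcs yfkp dcarn ntvvw hea bjr
Hunk 6: at line 2 remove [dcarn,ntvvw] add [stkl,lir,ehm] -> 8 lines: xckud ypcs yfkp stkl lir ehm hea bjr
Hunk 7: at line 3 remove [stkl,lir] add [vpuoi] -> 7 lines: xckud ypcs yfkp vpuoi ehm hea bjr
Final line count: 7

Answer: 7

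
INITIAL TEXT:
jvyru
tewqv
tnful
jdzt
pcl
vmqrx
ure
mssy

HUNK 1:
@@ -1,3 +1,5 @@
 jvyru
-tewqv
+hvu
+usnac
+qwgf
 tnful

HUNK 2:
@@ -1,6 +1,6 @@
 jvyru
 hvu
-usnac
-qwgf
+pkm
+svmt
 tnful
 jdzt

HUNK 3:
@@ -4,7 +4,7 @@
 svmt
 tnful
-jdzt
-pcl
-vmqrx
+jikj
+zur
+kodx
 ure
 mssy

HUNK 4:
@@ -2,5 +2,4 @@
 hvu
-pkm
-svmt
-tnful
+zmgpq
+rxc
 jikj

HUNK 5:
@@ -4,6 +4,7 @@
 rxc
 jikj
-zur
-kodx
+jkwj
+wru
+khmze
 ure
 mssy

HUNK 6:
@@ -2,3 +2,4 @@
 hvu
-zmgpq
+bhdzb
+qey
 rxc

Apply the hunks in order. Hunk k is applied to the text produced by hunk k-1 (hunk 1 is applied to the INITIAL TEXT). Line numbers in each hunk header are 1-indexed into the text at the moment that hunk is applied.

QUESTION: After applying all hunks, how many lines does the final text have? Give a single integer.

Answer: 11

Derivation:
Hunk 1: at line 1 remove [tewqv] add [hvu,usnac,qwgf] -> 10 lines: jvyru hvu usnac qwgf tnful jdzt pcl vmqrx ure mssy
Hunk 2: at line 1 remove [usnac,qwgf] add [pkm,svmt] -> 10 lines: jvyru hvu pkm svmt tnful jdzt pcl vmqrx ure mssy
Hunk 3: at line 4 remove [jdzt,pcl,vmqrx] add [jikj,zur,kodx] -> 10 lines: jvyru hvu pkm svmt tnful jikj zur kodx ure mssy
Hunk 4: at line 2 remove [pkm,svmt,tnful] add [zmgpq,rxc] -> 9 lines: jvyru hvu zmgpq rxc jikj zur kodx ure mssy
Hunk 5: at line 4 remove [zur,kodx] add [jkwj,wru,khmze] -> 10 lines: jvyru hvu zmgpq rxc jikj jkwj wru khmze ure mssy
Hunk 6: at line 2 remove [zmgpq] add [bhdzb,qey] -> 11 lines: jvyru hvu bhdzb qey rxc jikj jkwj wru khmze ure mssy
Final line count: 11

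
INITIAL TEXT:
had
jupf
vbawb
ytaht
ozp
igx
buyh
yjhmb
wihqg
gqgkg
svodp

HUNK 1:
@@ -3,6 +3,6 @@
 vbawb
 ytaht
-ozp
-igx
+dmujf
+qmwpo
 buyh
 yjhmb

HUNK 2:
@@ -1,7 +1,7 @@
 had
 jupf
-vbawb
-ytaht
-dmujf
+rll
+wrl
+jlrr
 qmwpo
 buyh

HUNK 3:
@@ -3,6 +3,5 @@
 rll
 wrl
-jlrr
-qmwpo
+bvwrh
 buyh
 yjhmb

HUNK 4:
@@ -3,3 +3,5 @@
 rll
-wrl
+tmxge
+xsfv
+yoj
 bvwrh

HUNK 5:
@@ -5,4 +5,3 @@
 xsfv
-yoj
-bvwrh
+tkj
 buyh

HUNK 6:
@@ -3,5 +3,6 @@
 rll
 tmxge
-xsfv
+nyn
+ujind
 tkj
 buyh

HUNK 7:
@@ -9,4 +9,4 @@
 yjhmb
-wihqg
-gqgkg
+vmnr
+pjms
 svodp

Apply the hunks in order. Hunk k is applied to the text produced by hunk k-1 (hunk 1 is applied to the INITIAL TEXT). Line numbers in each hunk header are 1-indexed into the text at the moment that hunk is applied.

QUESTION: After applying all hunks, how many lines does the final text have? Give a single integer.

Answer: 12

Derivation:
Hunk 1: at line 3 remove [ozp,igx] add [dmujf,qmwpo] -> 11 lines: had jupf vbawb ytaht dmujf qmwpo buyh yjhmb wihqg gqgkg svodp
Hunk 2: at line 1 remove [vbawb,ytaht,dmujf] add [rll,wrl,jlrr] -> 11 lines: had jupf rll wrl jlrr qmwpo buyh yjhmb wihqg gqgkg svodp
Hunk 3: at line 3 remove [jlrr,qmwpo] add [bvwrh] -> 10 lines: had jupf rll wrl bvwrh buyh yjhmb wihqg gqgkg svodp
Hunk 4: at line 3 remove [wrl] add [tmxge,xsfv,yoj] -> 12 lines: had jupf rll tmxge xsfv yoj bvwrh buyh yjhmb wihqg gqgkg svodp
Hunk 5: at line 5 remove [yoj,bvwrh] add [tkj] -> 11 lines: had jupf rll tmxge xsfv tkj buyh yjhmb wihqg gqgkg svodp
Hunk 6: at line 3 remove [xsfv] add [nyn,ujind] -> 12 lines: had jupf rll tmxge nyn ujind tkj buyh yjhmb wihqg gqgkg svodp
Hunk 7: at line 9 remove [wihqg,gqgkg] add [vmnr,pjms] -> 12 lines: had jupf rll tmxge nyn ujind tkj buyh yjhmb vmnr pjms svodp
Final line count: 12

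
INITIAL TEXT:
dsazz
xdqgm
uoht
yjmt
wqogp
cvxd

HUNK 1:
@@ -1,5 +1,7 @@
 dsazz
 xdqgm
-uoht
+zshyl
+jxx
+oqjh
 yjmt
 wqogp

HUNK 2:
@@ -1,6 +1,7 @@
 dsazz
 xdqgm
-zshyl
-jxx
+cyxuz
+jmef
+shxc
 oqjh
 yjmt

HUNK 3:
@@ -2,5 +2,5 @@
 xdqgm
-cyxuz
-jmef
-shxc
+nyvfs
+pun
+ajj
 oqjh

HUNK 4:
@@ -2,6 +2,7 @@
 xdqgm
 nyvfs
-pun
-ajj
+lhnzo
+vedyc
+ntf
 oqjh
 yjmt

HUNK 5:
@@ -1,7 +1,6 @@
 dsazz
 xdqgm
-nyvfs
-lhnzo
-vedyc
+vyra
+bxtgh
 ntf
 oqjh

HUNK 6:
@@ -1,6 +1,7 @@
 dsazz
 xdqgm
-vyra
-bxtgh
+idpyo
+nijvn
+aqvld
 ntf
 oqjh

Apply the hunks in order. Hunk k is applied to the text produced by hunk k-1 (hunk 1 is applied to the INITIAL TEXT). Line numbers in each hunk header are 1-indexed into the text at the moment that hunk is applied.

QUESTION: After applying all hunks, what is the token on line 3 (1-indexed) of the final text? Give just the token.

Answer: idpyo

Derivation:
Hunk 1: at line 1 remove [uoht] add [zshyl,jxx,oqjh] -> 8 lines: dsazz xdqgm zshyl jxx oqjh yjmt wqogp cvxd
Hunk 2: at line 1 remove [zshyl,jxx] add [cyxuz,jmef,shxc] -> 9 lines: dsazz xdqgm cyxuz jmef shxc oqjh yjmt wqogp cvxd
Hunk 3: at line 2 remove [cyxuz,jmef,shxc] add [nyvfs,pun,ajj] -> 9 lines: dsazz xdqgm nyvfs pun ajj oqjh yjmt wqogp cvxd
Hunk 4: at line 2 remove [pun,ajj] add [lhnzo,vedyc,ntf] -> 10 lines: dsazz xdqgm nyvfs lhnzo vedyc ntf oqjh yjmt wqogp cvxd
Hunk 5: at line 1 remove [nyvfs,lhnzo,vedyc] add [vyra,bxtgh] -> 9 lines: dsazz xdqgm vyra bxtgh ntf oqjh yjmt wqogp cvxd
Hunk 6: at line 1 remove [vyra,bxtgh] add [idpyo,nijvn,aqvld] -> 10 lines: dsazz xdqgm idpyo nijvn aqvld ntf oqjh yjmt wqogp cvxd
Final line 3: idpyo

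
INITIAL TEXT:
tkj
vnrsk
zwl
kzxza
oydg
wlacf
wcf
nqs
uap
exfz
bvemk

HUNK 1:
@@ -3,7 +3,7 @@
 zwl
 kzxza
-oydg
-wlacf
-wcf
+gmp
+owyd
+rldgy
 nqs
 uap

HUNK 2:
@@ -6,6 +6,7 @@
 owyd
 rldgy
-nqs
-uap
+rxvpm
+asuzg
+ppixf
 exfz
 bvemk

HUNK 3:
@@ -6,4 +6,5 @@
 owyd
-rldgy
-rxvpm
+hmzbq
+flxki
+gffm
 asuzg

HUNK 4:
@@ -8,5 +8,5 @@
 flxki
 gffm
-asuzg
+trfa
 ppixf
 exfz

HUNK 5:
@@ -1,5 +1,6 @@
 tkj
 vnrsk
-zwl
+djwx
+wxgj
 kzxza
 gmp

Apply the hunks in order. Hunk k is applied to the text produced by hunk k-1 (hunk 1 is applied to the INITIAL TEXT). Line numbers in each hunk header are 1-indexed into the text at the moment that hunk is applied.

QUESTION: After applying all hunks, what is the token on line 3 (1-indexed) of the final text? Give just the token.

Hunk 1: at line 3 remove [oydg,wlacf,wcf] add [gmp,owyd,rldgy] -> 11 lines: tkj vnrsk zwl kzxza gmp owyd rldgy nqs uap exfz bvemk
Hunk 2: at line 6 remove [nqs,uap] add [rxvpm,asuzg,ppixf] -> 12 lines: tkj vnrsk zwl kzxza gmp owyd rldgy rxvpm asuzg ppixf exfz bvemk
Hunk 3: at line 6 remove [rldgy,rxvpm] add [hmzbq,flxki,gffm] -> 13 lines: tkj vnrsk zwl kzxza gmp owyd hmzbq flxki gffm asuzg ppixf exfz bvemk
Hunk 4: at line 8 remove [asuzg] add [trfa] -> 13 lines: tkj vnrsk zwl kzxza gmp owyd hmzbq flxki gffm trfa ppixf exfz bvemk
Hunk 5: at line 1 remove [zwl] add [djwx,wxgj] -> 14 lines: tkj vnrsk djwx wxgj kzxza gmp owyd hmzbq flxki gffm trfa ppixf exfz bvemk
Final line 3: djwx

Answer: djwx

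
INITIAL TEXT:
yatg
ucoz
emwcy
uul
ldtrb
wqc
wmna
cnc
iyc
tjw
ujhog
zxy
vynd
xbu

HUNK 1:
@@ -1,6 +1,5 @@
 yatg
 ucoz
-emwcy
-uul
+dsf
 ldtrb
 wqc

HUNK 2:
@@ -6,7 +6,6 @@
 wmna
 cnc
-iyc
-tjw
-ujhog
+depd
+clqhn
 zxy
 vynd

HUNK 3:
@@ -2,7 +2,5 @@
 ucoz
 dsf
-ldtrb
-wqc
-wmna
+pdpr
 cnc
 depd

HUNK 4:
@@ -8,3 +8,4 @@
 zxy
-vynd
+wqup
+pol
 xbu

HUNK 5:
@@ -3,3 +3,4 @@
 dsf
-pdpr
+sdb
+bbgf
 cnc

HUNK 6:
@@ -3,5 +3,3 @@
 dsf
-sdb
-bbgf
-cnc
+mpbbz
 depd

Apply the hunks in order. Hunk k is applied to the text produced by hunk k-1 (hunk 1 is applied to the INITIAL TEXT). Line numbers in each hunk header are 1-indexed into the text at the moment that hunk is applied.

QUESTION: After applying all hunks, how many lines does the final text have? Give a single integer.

Hunk 1: at line 1 remove [emwcy,uul] add [dsf] -> 13 lines: yatg ucoz dsf ldtrb wqc wmna cnc iyc tjw ujhog zxy vynd xbu
Hunk 2: at line 6 remove [iyc,tjw,ujhog] add [depd,clqhn] -> 12 lines: yatg ucoz dsf ldtrb wqc wmna cnc depd clqhn zxy vynd xbu
Hunk 3: at line 2 remove [ldtrb,wqc,wmna] add [pdpr] -> 10 lines: yatg ucoz dsf pdpr cnc depd clqhn zxy vynd xbu
Hunk 4: at line 8 remove [vynd] add [wqup,pol] -> 11 lines: yatg ucoz dsf pdpr cnc depd clqhn zxy wqup pol xbu
Hunk 5: at line 3 remove [pdpr] add [sdb,bbgf] -> 12 lines: yatg ucoz dsf sdb bbgf cnc depd clqhn zxy wqup pol xbu
Hunk 6: at line 3 remove [sdb,bbgf,cnc] add [mpbbz] -> 10 lines: yatg ucoz dsf mpbbz depd clqhn zxy wqup pol xbu
Final line count: 10

Answer: 10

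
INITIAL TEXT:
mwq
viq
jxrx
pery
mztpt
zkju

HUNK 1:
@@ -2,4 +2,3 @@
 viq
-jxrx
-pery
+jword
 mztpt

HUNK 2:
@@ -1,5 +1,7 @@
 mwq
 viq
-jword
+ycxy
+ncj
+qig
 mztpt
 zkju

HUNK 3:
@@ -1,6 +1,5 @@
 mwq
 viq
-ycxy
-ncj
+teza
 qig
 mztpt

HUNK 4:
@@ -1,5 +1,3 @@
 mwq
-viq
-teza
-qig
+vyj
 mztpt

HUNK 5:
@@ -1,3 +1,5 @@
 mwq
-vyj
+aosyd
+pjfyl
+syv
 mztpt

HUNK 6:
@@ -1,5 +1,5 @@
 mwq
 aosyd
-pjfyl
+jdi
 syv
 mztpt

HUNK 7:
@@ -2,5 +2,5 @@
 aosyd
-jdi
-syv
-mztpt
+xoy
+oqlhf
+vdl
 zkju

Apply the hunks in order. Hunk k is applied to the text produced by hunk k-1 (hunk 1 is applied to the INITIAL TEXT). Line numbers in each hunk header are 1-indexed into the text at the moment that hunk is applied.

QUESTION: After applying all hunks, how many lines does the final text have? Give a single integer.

Answer: 6

Derivation:
Hunk 1: at line 2 remove [jxrx,pery] add [jword] -> 5 lines: mwq viq jword mztpt zkju
Hunk 2: at line 1 remove [jword] add [ycxy,ncj,qig] -> 7 lines: mwq viq ycxy ncj qig mztpt zkju
Hunk 3: at line 1 remove [ycxy,ncj] add [teza] -> 6 lines: mwq viq teza qig mztpt zkju
Hunk 4: at line 1 remove [viq,teza,qig] add [vyj] -> 4 lines: mwq vyj mztpt zkju
Hunk 5: at line 1 remove [vyj] add [aosyd,pjfyl,syv] -> 6 lines: mwq aosyd pjfyl syv mztpt zkju
Hunk 6: at line 1 remove [pjfyl] add [jdi] -> 6 lines: mwq aosyd jdi syv mztpt zkju
Hunk 7: at line 2 remove [jdi,syv,mztpt] add [xoy,oqlhf,vdl] -> 6 lines: mwq aosyd xoy oqlhf vdl zkju
Final line count: 6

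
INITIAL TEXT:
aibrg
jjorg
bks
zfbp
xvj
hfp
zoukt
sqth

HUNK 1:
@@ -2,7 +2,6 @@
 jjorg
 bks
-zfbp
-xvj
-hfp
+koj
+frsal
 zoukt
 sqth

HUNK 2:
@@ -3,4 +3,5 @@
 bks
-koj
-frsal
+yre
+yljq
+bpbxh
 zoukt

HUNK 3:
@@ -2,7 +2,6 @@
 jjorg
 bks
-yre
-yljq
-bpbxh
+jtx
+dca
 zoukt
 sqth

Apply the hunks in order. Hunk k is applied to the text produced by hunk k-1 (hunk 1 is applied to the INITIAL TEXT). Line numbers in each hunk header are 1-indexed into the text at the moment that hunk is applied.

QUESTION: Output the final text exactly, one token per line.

Hunk 1: at line 2 remove [zfbp,xvj,hfp] add [koj,frsal] -> 7 lines: aibrg jjorg bks koj frsal zoukt sqth
Hunk 2: at line 3 remove [koj,frsal] add [yre,yljq,bpbxh] -> 8 lines: aibrg jjorg bks yre yljq bpbxh zoukt sqth
Hunk 3: at line 2 remove [yre,yljq,bpbxh] add [jtx,dca] -> 7 lines: aibrg jjorg bks jtx dca zoukt sqth

Answer: aibrg
jjorg
bks
jtx
dca
zoukt
sqth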